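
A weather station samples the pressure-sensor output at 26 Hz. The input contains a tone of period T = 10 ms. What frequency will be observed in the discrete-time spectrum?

T = 10 ms → f = 1/T = 100 Hz.
100 Hz mod fs = 22 Hz.
22 Hz > fs/2 = 13 Hz, folds to fs − 22 Hz = 4 Hz.

4 Hz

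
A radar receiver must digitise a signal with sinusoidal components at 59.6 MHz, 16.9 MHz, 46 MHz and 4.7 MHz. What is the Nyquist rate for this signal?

Highest-frequency component: 59.6 MHz.
Nyquist rate = 2 × 59.6 MHz = 119.2 MHz.

119.2 MHz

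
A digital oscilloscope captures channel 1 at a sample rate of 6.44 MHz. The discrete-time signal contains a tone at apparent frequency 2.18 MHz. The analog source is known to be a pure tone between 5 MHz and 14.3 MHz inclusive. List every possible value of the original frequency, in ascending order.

Frequencies that alias to 2.18 MHz are k·fs ± 2.18 MHz for integer k ≥ 0.
k=0: 2.18 MHz.
k=1: 4.26 MHz, 8.62 MHz.
k=2: 10.7 MHz, 15.06 MHz.
k=3: 17.14 MHz, 21.5 MHz.
Within [5 MHz, 14.3 MHz]: 8.62 MHz, 10.7 MHz.

8.62 MHz, 10.7 MHz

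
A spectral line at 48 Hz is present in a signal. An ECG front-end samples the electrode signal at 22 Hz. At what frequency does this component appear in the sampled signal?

48 Hz mod fs = 4 Hz.
4 Hz ≤ fs/2 = 11 Hz, appears at 4 Hz.

4 Hz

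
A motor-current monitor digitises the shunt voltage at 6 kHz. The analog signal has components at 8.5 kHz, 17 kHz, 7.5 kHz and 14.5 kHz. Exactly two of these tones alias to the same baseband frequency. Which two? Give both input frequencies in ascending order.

fs/2 = 3 kHz.
8.5 kHz mod fs = 2.5 kHz.
2.5 kHz ≤ fs/2 = 3 kHz, appears at 2.5 kHz.
17 kHz mod fs = 5 kHz.
5 kHz > fs/2 = 3 kHz, folds to fs − 5 kHz = 1 kHz.
7.5 kHz mod fs = 1.5 kHz.
1.5 kHz ≤ fs/2 = 3 kHz, appears at 1.5 kHz.
14.5 kHz mod fs = 2.5 kHz.
2.5 kHz ≤ fs/2 = 3 kHz, appears at 2.5 kHz.
8.5 kHz and 14.5 kHz both map to 2.5 kHz.

8.5 kHz, 14.5 kHz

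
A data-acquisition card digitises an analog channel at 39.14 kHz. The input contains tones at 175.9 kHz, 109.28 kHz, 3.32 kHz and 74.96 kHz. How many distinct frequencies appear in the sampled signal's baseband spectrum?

fs/2 = 19.57 kHz.
175.9 kHz mod fs = 19.34 kHz.
19.34 kHz ≤ fs/2 = 19.57 kHz, appears at 19.34 kHz.
109.28 kHz mod fs = 31 kHz.
31 kHz > fs/2 = 19.57 kHz, folds to fs − 31 kHz = 8.14 kHz.
3.32 kHz ≤ fs/2 = 19.57 kHz, passes unchanged.
74.96 kHz mod fs = 35.82 kHz.
35.82 kHz > fs/2 = 19.57 kHz, folds to fs − 35.82 kHz = 3.32 kHz.
Distinct values: {3.32 kHz, 8.14 kHz, 19.34 kHz} → 3.

3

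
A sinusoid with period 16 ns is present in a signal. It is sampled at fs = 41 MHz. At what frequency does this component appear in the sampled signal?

19.5 MHz

T = 16 ns → f = 1/T = 62.5 MHz.
62.5 MHz mod fs = 21.5 MHz.
21.5 MHz > fs/2 = 20.5 MHz, folds to fs − 21.5 MHz = 19.5 MHz.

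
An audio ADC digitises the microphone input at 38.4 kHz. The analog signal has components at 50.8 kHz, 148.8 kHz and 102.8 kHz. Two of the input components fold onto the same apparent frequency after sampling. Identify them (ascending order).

fs/2 = 19.2 kHz.
50.8 kHz mod fs = 12.4 kHz.
12.4 kHz ≤ fs/2 = 19.2 kHz, appears at 12.4 kHz.
148.8 kHz mod fs = 33.6 kHz.
33.6 kHz > fs/2 = 19.2 kHz, folds to fs − 33.6 kHz = 4.8 kHz.
102.8 kHz mod fs = 26 kHz.
26 kHz > fs/2 = 19.2 kHz, folds to fs − 26 kHz = 12.4 kHz.
50.8 kHz and 102.8 kHz both map to 12.4 kHz.

50.8 kHz, 102.8 kHz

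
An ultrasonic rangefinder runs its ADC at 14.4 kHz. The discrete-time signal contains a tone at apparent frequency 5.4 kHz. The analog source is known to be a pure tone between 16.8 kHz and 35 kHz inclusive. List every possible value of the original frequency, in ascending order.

Frequencies that alias to 5.4 kHz are k·fs ± 5.4 kHz for integer k ≥ 0.
k=0: 5.4 kHz.
k=1: 9 kHz, 19.8 kHz.
k=2: 23.4 kHz, 34.2 kHz.
k=3: 37.8 kHz, 48.6 kHz.
Within [16.8 kHz, 35 kHz]: 19.8 kHz, 23.4 kHz, 34.2 kHz.

19.8 kHz, 23.4 kHz, 34.2 kHz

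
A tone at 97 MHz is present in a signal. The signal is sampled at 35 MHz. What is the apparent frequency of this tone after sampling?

97 MHz mod fs = 27 MHz.
27 MHz > fs/2 = 17.5 MHz, folds to fs − 27 MHz = 8 MHz.

8 MHz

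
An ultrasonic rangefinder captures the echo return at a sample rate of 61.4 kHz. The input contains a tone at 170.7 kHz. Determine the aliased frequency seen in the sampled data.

170.7 kHz mod fs = 47.9 kHz.
47.9 kHz > fs/2 = 30.7 kHz, folds to fs − 47.9 kHz = 13.5 kHz.

13.5 kHz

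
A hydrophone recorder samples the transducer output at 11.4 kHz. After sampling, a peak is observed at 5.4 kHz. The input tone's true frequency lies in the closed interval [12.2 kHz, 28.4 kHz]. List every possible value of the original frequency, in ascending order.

16.8 kHz, 17.4 kHz, 28.2 kHz

Frequencies that alias to 5.4 kHz are k·fs ± 5.4 kHz for integer k ≥ 0.
k=0: 5.4 kHz.
k=1: 6 kHz, 16.8 kHz.
k=2: 17.4 kHz, 28.2 kHz.
k=3: 28.8 kHz, 39.6 kHz.
Within [12.2 kHz, 28.4 kHz]: 16.8 kHz, 17.4 kHz, 28.2 kHz.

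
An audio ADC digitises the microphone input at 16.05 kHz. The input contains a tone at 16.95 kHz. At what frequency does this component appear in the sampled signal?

0.9 kHz

16.95 kHz mod fs = 0.9 kHz.
0.9 kHz ≤ fs/2 = 8.025 kHz, appears at 0.9 kHz.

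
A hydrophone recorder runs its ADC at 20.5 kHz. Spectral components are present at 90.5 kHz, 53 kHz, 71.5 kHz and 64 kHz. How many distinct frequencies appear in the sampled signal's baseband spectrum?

3

fs/2 = 10.25 kHz.
90.5 kHz mod fs = 8.5 kHz.
8.5 kHz ≤ fs/2 = 10.25 kHz, appears at 8.5 kHz.
53 kHz mod fs = 12 kHz.
12 kHz > fs/2 = 10.25 kHz, folds to fs − 12 kHz = 8.5 kHz.
71.5 kHz mod fs = 10 kHz.
10 kHz ≤ fs/2 = 10.25 kHz, appears at 10 kHz.
64 kHz mod fs = 2.5 kHz.
2.5 kHz ≤ fs/2 = 10.25 kHz, appears at 2.5 kHz.
Distinct values: {2.5 kHz, 8.5 kHz, 10 kHz} → 3.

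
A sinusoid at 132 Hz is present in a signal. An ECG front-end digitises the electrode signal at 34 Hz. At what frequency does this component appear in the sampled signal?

4 Hz

132 Hz mod fs = 30 Hz.
30 Hz > fs/2 = 17 Hz, folds to fs − 30 Hz = 4 Hz.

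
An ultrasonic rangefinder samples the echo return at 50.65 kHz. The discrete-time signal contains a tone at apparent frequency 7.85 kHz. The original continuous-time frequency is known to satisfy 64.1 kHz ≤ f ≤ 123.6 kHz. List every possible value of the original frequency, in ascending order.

93.45 kHz, 109.15 kHz

Frequencies that alias to 7.85 kHz are k·fs ± 7.85 kHz for integer k ≥ 0.
k=0: 7.85 kHz.
k=1: 42.8 kHz, 58.5 kHz.
k=2: 93.45 kHz, 109.15 kHz.
k=3: 144.1 kHz, 159.8 kHz.
Within [64.1 kHz, 123.6 kHz]: 93.45 kHz, 109.15 kHz.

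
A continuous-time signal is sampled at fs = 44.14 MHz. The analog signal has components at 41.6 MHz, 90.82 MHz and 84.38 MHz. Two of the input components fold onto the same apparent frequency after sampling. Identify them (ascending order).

fs/2 = 22.07 MHz.
41.6 MHz > fs/2 = 22.07 MHz, folds to fs − 41.6 MHz = 2.54 MHz.
90.82 MHz mod fs = 2.54 MHz.
2.54 MHz ≤ fs/2 = 22.07 MHz, appears at 2.54 MHz.
84.38 MHz mod fs = 40.24 MHz.
40.24 MHz > fs/2 = 22.07 MHz, folds to fs − 40.24 MHz = 3.9 MHz.
41.6 MHz and 90.82 MHz both map to 2.54 MHz.

41.6 MHz, 90.82 MHz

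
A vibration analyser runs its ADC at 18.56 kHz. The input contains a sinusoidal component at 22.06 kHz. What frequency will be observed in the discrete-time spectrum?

3.5 kHz

22.06 kHz mod fs = 3.5 kHz.
3.5 kHz ≤ fs/2 = 9.28 kHz, appears at 3.5 kHz.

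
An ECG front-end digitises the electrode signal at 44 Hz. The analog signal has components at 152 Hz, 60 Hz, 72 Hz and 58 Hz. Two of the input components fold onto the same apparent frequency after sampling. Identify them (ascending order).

60 Hz, 72 Hz

fs/2 = 22 Hz.
152 Hz mod fs = 20 Hz.
20 Hz ≤ fs/2 = 22 Hz, appears at 20 Hz.
60 Hz mod fs = 16 Hz.
16 Hz ≤ fs/2 = 22 Hz, appears at 16 Hz.
72 Hz mod fs = 28 Hz.
28 Hz > fs/2 = 22 Hz, folds to fs − 28 Hz = 16 Hz.
58 Hz mod fs = 14 Hz.
14 Hz ≤ fs/2 = 22 Hz, appears at 14 Hz.
60 Hz and 72 Hz both map to 16 Hz.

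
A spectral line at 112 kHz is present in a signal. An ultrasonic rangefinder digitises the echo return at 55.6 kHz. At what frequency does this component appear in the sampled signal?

0.8 kHz

112 kHz mod fs = 0.8 kHz.
0.8 kHz ≤ fs/2 = 27.8 kHz, appears at 0.8 kHz.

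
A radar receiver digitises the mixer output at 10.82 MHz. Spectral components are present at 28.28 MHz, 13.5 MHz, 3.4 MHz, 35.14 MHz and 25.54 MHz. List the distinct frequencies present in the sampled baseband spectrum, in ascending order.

fs/2 = 5.41 MHz.
28.28 MHz mod fs = 6.64 MHz.
6.64 MHz > fs/2 = 5.41 MHz, folds to fs − 6.64 MHz = 4.18 MHz.
13.5 MHz mod fs = 2.68 MHz.
2.68 MHz ≤ fs/2 = 5.41 MHz, appears at 2.68 MHz.
3.4 MHz ≤ fs/2 = 5.41 MHz, passes unchanged.
35.14 MHz mod fs = 2.68 MHz.
2.68 MHz ≤ fs/2 = 5.41 MHz, appears at 2.68 MHz.
25.54 MHz mod fs = 3.9 MHz.
3.9 MHz ≤ fs/2 = 5.41 MHz, appears at 3.9 MHz.
Distinct values: {2.68 MHz, 3.4 MHz, 3.9 MHz, 4.18 MHz}.

2.68 MHz, 3.4 MHz, 3.9 MHz, 4.18 MHz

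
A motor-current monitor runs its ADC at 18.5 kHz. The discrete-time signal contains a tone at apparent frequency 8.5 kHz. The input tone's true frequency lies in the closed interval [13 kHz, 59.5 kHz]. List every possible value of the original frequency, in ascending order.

Frequencies that alias to 8.5 kHz are k·fs ± 8.5 kHz for integer k ≥ 0.
k=0: 8.5 kHz.
k=1: 10 kHz, 27 kHz.
k=2: 28.5 kHz, 45.5 kHz.
k=3: 47 kHz, 64 kHz.
k=4: 65.5 kHz, 82.5 kHz.
Within [13 kHz, 59.5 kHz]: 27 kHz, 28.5 kHz, 45.5 kHz, 47 kHz.

27 kHz, 28.5 kHz, 45.5 kHz, 47 kHz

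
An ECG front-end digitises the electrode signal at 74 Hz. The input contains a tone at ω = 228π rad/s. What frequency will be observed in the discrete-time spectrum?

ω = 228π rad/s → f = ω/(2π) = 114 Hz.
114 Hz mod fs = 40 Hz.
40 Hz > fs/2 = 37 Hz, folds to fs − 40 Hz = 34 Hz.

34 Hz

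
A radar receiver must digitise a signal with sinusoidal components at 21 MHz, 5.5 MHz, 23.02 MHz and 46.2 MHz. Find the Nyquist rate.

92.4 MHz

Highest-frequency component: 46.2 MHz.
Nyquist rate = 2 × 46.2 MHz = 92.4 MHz.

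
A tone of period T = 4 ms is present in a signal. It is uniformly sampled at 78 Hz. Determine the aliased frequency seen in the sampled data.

T = 4 ms → f = 1/T = 250 Hz.
250 Hz mod fs = 16 Hz.
16 Hz ≤ fs/2 = 39 Hz, appears at 16 Hz.

16 Hz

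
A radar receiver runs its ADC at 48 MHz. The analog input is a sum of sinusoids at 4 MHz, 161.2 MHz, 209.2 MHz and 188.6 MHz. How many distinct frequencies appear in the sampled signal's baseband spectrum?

3

fs/2 = 24 MHz.
4 MHz ≤ fs/2 = 24 MHz, passes unchanged.
161.2 MHz mod fs = 17.2 MHz.
17.2 MHz ≤ fs/2 = 24 MHz, appears at 17.2 MHz.
209.2 MHz mod fs = 17.2 MHz.
17.2 MHz ≤ fs/2 = 24 MHz, appears at 17.2 MHz.
188.6 MHz mod fs = 44.6 MHz.
44.6 MHz > fs/2 = 24 MHz, folds to fs − 44.6 MHz = 3.4 MHz.
Distinct values: {3.4 MHz, 4 MHz, 17.2 MHz} → 3.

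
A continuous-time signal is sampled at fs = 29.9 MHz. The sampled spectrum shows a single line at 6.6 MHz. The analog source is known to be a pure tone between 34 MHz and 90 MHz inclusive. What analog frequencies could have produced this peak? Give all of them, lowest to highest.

36.5 MHz, 53.2 MHz, 66.4 MHz, 83.1 MHz

Frequencies that alias to 6.6 MHz are k·fs ± 6.6 MHz for integer k ≥ 0.
k=0: 6.6 MHz.
k=1: 23.3 MHz, 36.5 MHz.
k=2: 53.2 MHz, 66.4 MHz.
k=3: 83.1 MHz, 96.3 MHz.
k=4: 113 MHz, 126.2 MHz.
Within [34 MHz, 90 MHz]: 36.5 MHz, 53.2 MHz, 66.4 MHz, 83.1 MHz.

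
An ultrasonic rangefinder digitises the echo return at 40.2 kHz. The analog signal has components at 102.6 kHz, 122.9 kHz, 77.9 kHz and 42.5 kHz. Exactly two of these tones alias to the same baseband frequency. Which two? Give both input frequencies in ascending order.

fs/2 = 20.1 kHz.
102.6 kHz mod fs = 22.2 kHz.
22.2 kHz > fs/2 = 20.1 kHz, folds to fs − 22.2 kHz = 18 kHz.
122.9 kHz mod fs = 2.3 kHz.
2.3 kHz ≤ fs/2 = 20.1 kHz, appears at 2.3 kHz.
77.9 kHz mod fs = 37.7 kHz.
37.7 kHz > fs/2 = 20.1 kHz, folds to fs − 37.7 kHz = 2.5 kHz.
42.5 kHz mod fs = 2.3 kHz.
2.3 kHz ≤ fs/2 = 20.1 kHz, appears at 2.3 kHz.
42.5 kHz and 122.9 kHz both map to 2.3 kHz.

42.5 kHz, 122.9 kHz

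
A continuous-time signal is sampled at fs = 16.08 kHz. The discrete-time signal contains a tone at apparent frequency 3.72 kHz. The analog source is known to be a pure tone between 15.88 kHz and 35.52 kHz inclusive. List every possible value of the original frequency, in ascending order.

Frequencies that alias to 3.72 kHz are k·fs ± 3.72 kHz for integer k ≥ 0.
k=0: 3.72 kHz.
k=1: 12.36 kHz, 19.8 kHz.
k=2: 28.44 kHz, 35.88 kHz.
k=3: 44.52 kHz, 51.96 kHz.
Within [15.88 kHz, 35.52 kHz]: 19.8 kHz, 28.44 kHz.

19.8 kHz, 28.44 kHz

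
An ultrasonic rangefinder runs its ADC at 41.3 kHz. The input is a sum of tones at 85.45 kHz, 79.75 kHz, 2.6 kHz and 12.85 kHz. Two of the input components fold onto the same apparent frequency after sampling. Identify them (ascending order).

79.75 kHz, 85.45 kHz

fs/2 = 20.65 kHz.
85.45 kHz mod fs = 2.85 kHz.
2.85 kHz ≤ fs/2 = 20.65 kHz, appears at 2.85 kHz.
79.75 kHz mod fs = 38.45 kHz.
38.45 kHz > fs/2 = 20.65 kHz, folds to fs − 38.45 kHz = 2.85 kHz.
2.6 kHz ≤ fs/2 = 20.65 kHz, passes unchanged.
12.85 kHz ≤ fs/2 = 20.65 kHz, passes unchanged.
79.75 kHz and 85.45 kHz both map to 2.85 kHz.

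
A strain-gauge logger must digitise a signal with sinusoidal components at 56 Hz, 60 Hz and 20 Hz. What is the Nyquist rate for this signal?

120 Hz

Highest-frequency component: 60 Hz.
Nyquist rate = 2 × 60 Hz = 120 Hz.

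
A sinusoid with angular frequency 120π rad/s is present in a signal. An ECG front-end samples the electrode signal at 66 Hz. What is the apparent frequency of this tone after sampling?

6 Hz

ω = 120π rad/s → f = ω/(2π) = 60 Hz.
60 Hz > fs/2 = 33 Hz, folds to fs − 60 Hz = 6 Hz.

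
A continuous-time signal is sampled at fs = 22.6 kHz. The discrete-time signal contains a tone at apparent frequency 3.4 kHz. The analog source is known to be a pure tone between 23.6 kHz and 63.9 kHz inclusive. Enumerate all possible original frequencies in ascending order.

Frequencies that alias to 3.4 kHz are k·fs ± 3.4 kHz for integer k ≥ 0.
k=0: 3.4 kHz.
k=1: 19.2 kHz, 26 kHz.
k=2: 41.8 kHz, 48.6 kHz.
k=3: 64.4 kHz, 71.2 kHz.
Within [23.6 kHz, 63.9 kHz]: 26 kHz, 41.8 kHz, 48.6 kHz.

26 kHz, 41.8 kHz, 48.6 kHz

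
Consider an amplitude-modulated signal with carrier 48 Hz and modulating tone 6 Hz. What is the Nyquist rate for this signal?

AM sidebands sit at fc ± fm = 42 Hz and 54 Hz.
Highest-frequency component: 54 Hz.
Nyquist rate = 2 × 54 Hz = 108 Hz.

108 Hz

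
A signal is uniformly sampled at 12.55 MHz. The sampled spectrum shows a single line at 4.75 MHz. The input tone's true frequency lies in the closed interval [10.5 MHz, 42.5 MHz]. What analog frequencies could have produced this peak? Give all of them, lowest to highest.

Frequencies that alias to 4.75 MHz are k·fs ± 4.75 MHz for integer k ≥ 0.
k=0: 4.75 MHz.
k=1: 7.8 MHz, 17.3 MHz.
k=2: 20.35 MHz, 29.85 MHz.
k=3: 32.9 MHz, 42.4 MHz.
k=4: 45.45 MHz, 54.95 MHz.
Within [10.5 MHz, 42.5 MHz]: 17.3 MHz, 20.35 MHz, 29.85 MHz, 32.9 MHz, 42.4 MHz.

17.3 MHz, 20.35 MHz, 29.85 MHz, 32.9 MHz, 42.4 MHz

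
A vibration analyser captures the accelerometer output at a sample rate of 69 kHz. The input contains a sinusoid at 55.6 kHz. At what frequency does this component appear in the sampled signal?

55.6 kHz > fs/2 = 34.5 kHz, folds to fs − 55.6 kHz = 13.4 kHz.

13.4 kHz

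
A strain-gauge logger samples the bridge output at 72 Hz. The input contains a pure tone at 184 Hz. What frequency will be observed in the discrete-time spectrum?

184 Hz mod fs = 40 Hz.
40 Hz > fs/2 = 36 Hz, folds to fs − 40 Hz = 32 Hz.

32 Hz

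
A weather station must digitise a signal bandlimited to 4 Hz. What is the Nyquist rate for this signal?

8 Hz

Nyquist rate = 2 × 4 Hz = 8 Hz.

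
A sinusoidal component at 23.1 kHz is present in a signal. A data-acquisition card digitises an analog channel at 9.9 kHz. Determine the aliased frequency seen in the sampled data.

3.3 kHz

23.1 kHz mod fs = 3.3 kHz.
3.3 kHz ≤ fs/2 = 4.95 kHz, appears at 3.3 kHz.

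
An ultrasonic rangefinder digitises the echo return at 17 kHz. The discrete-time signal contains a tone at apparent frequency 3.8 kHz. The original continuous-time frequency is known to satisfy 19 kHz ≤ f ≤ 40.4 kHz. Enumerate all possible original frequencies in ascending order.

Frequencies that alias to 3.8 kHz are k·fs ± 3.8 kHz for integer k ≥ 0.
k=0: 3.8 kHz.
k=1: 13.2 kHz, 20.8 kHz.
k=2: 30.2 kHz, 37.8 kHz.
k=3: 47.2 kHz, 54.8 kHz.
Within [19 kHz, 40.4 kHz]: 20.8 kHz, 30.2 kHz, 37.8 kHz.

20.8 kHz, 30.2 kHz, 37.8 kHz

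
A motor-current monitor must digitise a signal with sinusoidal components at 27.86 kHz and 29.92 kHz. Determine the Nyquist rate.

Highest-frequency component: 29.92 kHz.
Nyquist rate = 2 × 29.92 kHz = 59.84 kHz.

59.84 kHz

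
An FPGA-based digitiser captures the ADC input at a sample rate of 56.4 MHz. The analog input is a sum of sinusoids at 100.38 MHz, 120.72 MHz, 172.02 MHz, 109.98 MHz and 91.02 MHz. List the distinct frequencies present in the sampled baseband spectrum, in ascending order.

fs/2 = 28.2 MHz.
100.38 MHz mod fs = 43.98 MHz.
43.98 MHz > fs/2 = 28.2 MHz, folds to fs − 43.98 MHz = 12.42 MHz.
120.72 MHz mod fs = 7.92 MHz.
7.92 MHz ≤ fs/2 = 28.2 MHz, appears at 7.92 MHz.
172.02 MHz mod fs = 2.82 MHz.
2.82 MHz ≤ fs/2 = 28.2 MHz, appears at 2.82 MHz.
109.98 MHz mod fs = 53.58 MHz.
53.58 MHz > fs/2 = 28.2 MHz, folds to fs − 53.58 MHz = 2.82 MHz.
91.02 MHz mod fs = 34.62 MHz.
34.62 MHz > fs/2 = 28.2 MHz, folds to fs − 34.62 MHz = 21.78 MHz.
Distinct values: {2.82 MHz, 7.92 MHz, 12.42 MHz, 21.78 MHz}.

2.82 MHz, 7.92 MHz, 12.42 MHz, 21.78 MHz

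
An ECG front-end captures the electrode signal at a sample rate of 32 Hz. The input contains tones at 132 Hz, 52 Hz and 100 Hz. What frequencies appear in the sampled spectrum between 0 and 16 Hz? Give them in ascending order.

4 Hz, 12 Hz

fs/2 = 16 Hz.
132 Hz mod fs = 4 Hz.
4 Hz ≤ fs/2 = 16 Hz, appears at 4 Hz.
52 Hz mod fs = 20 Hz.
20 Hz > fs/2 = 16 Hz, folds to fs − 20 Hz = 12 Hz.
100 Hz mod fs = 4 Hz.
4 Hz ≤ fs/2 = 16 Hz, appears at 4 Hz.
Distinct values: {4 Hz, 12 Hz}.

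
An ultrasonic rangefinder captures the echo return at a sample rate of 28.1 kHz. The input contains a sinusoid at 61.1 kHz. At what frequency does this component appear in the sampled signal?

61.1 kHz mod fs = 4.9 kHz.
4.9 kHz ≤ fs/2 = 14.05 kHz, appears at 4.9 kHz.

4.9 kHz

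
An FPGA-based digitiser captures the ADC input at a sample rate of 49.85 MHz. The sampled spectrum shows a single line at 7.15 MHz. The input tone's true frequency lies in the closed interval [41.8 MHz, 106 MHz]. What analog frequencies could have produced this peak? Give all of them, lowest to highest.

42.7 MHz, 57 MHz, 92.55 MHz

Frequencies that alias to 7.15 MHz are k·fs ± 7.15 MHz for integer k ≥ 0.
k=0: 7.15 MHz.
k=1: 42.7 MHz, 57 MHz.
k=2: 92.55 MHz, 106.85 MHz.
k=3: 142.4 MHz, 156.7 MHz.
Within [41.8 MHz, 106 MHz]: 42.7 MHz, 57 MHz, 92.55 MHz.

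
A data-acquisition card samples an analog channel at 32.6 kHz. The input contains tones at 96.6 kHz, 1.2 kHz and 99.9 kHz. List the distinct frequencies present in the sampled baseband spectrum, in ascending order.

fs/2 = 16.3 kHz.
96.6 kHz mod fs = 31.4 kHz.
31.4 kHz > fs/2 = 16.3 kHz, folds to fs − 31.4 kHz = 1.2 kHz.
1.2 kHz ≤ fs/2 = 16.3 kHz, passes unchanged.
99.9 kHz mod fs = 2.1 kHz.
2.1 kHz ≤ fs/2 = 16.3 kHz, appears at 2.1 kHz.
Distinct values: {1.2 kHz, 2.1 kHz}.

1.2 kHz, 2.1 kHz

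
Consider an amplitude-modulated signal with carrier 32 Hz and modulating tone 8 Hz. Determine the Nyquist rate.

AM sidebands sit at fc ± fm = 24 Hz and 40 Hz.
Highest-frequency component: 40 Hz.
Nyquist rate = 2 × 40 Hz = 80 Hz.

80 Hz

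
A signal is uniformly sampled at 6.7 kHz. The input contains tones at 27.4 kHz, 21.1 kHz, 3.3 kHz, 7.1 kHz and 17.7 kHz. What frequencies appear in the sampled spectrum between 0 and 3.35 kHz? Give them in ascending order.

fs/2 = 3.35 kHz.
27.4 kHz mod fs = 0.6 kHz.
0.6 kHz ≤ fs/2 = 3.35 kHz, appears at 0.6 kHz.
21.1 kHz mod fs = 1 kHz.
1 kHz ≤ fs/2 = 3.35 kHz, appears at 1 kHz.
3.3 kHz ≤ fs/2 = 3.35 kHz, passes unchanged.
7.1 kHz mod fs = 0.4 kHz.
0.4 kHz ≤ fs/2 = 3.35 kHz, appears at 0.4 kHz.
17.7 kHz mod fs = 4.3 kHz.
4.3 kHz > fs/2 = 3.35 kHz, folds to fs − 4.3 kHz = 2.4 kHz.
Distinct values: {0.4 kHz, 0.6 kHz, 1 kHz, 2.4 kHz, 3.3 kHz}.

0.4 kHz, 0.6 kHz, 1 kHz, 2.4 kHz, 3.3 kHz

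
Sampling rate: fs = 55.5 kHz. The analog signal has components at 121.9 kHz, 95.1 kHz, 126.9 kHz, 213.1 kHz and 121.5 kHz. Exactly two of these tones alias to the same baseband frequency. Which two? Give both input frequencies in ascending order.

fs/2 = 27.75 kHz.
121.9 kHz mod fs = 10.9 kHz.
10.9 kHz ≤ fs/2 = 27.75 kHz, appears at 10.9 kHz.
95.1 kHz mod fs = 39.6 kHz.
39.6 kHz > fs/2 = 27.75 kHz, folds to fs − 39.6 kHz = 15.9 kHz.
126.9 kHz mod fs = 15.9 kHz.
15.9 kHz ≤ fs/2 = 27.75 kHz, appears at 15.9 kHz.
213.1 kHz mod fs = 46.6 kHz.
46.6 kHz > fs/2 = 27.75 kHz, folds to fs − 46.6 kHz = 8.9 kHz.
121.5 kHz mod fs = 10.5 kHz.
10.5 kHz ≤ fs/2 = 27.75 kHz, appears at 10.5 kHz.
95.1 kHz and 126.9 kHz both map to 15.9 kHz.

95.1 kHz, 126.9 kHz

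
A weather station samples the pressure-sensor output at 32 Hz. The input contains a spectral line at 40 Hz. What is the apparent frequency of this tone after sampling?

40 Hz mod fs = 8 Hz.
8 Hz ≤ fs/2 = 16 Hz, appears at 8 Hz.

8 Hz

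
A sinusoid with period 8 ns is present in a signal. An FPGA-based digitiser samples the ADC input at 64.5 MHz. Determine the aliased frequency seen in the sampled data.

4 MHz

T = 8 ns → f = 1/T = 125 MHz.
125 MHz mod fs = 60.5 MHz.
60.5 MHz > fs/2 = 32.25 MHz, folds to fs − 60.5 MHz = 4 MHz.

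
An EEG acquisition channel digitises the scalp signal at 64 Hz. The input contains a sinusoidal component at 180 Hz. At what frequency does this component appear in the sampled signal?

12 Hz

180 Hz mod fs = 52 Hz.
52 Hz > fs/2 = 32 Hz, folds to fs − 52 Hz = 12 Hz.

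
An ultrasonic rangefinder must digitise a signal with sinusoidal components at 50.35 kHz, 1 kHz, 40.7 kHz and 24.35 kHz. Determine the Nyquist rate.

Highest-frequency component: 50.35 kHz.
Nyquist rate = 2 × 50.35 kHz = 100.7 kHz.

100.7 kHz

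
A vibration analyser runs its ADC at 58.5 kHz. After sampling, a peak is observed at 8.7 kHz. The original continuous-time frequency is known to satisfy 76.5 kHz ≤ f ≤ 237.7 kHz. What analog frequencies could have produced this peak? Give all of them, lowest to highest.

Frequencies that alias to 8.7 kHz are k·fs ± 8.7 kHz for integer k ≥ 0.
k=0: 8.7 kHz.
k=1: 49.8 kHz, 67.2 kHz.
k=2: 108.3 kHz, 125.7 kHz.
k=3: 166.8 kHz, 184.2 kHz.
k=4: 225.3 kHz, 242.7 kHz.
k=5: 283.8 kHz, 301.2 kHz.
Within [76.5 kHz, 237.7 kHz]: 108.3 kHz, 125.7 kHz, 166.8 kHz, 184.2 kHz, 225.3 kHz.

108.3 kHz, 125.7 kHz, 166.8 kHz, 184.2 kHz, 225.3 kHz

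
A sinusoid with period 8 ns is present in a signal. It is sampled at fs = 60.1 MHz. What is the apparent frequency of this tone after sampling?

4.8 MHz

T = 8 ns → f = 1/T = 125 MHz.
125 MHz mod fs = 4.8 MHz.
4.8 MHz ≤ fs/2 = 30.05 MHz, appears at 4.8 MHz.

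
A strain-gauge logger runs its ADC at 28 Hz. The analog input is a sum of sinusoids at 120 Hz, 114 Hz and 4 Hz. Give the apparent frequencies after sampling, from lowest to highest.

fs/2 = 14 Hz.
120 Hz mod fs = 8 Hz.
8 Hz ≤ fs/2 = 14 Hz, appears at 8 Hz.
114 Hz mod fs = 2 Hz.
2 Hz ≤ fs/2 = 14 Hz, appears at 2 Hz.
4 Hz ≤ fs/2 = 14 Hz, passes unchanged.
Distinct values: {2 Hz, 4 Hz, 8 Hz}.

2 Hz, 4 Hz, 8 Hz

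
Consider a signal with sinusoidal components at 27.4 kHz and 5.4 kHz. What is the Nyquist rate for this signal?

54.8 kHz

Highest-frequency component: 27.4 kHz.
Nyquist rate = 2 × 27.4 kHz = 54.8 kHz.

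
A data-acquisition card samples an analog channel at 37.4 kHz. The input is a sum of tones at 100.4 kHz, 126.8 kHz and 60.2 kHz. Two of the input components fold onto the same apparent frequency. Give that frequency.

fs/2 = 18.7 kHz.
100.4 kHz mod fs = 25.6 kHz.
25.6 kHz > fs/2 = 18.7 kHz, folds to fs − 25.6 kHz = 11.8 kHz.
126.8 kHz mod fs = 14.6 kHz.
14.6 kHz ≤ fs/2 = 18.7 kHz, appears at 14.6 kHz.
60.2 kHz mod fs = 22.8 kHz.
22.8 kHz > fs/2 = 18.7 kHz, folds to fs − 22.8 kHz = 14.6 kHz.
60.2 kHz and 126.8 kHz both map to 14.6 kHz.

14.6 kHz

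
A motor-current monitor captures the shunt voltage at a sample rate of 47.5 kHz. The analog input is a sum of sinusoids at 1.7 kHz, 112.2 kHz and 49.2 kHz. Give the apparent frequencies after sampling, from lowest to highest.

1.7 kHz, 17.2 kHz

fs/2 = 23.75 kHz.
1.7 kHz ≤ fs/2 = 23.75 kHz, passes unchanged.
112.2 kHz mod fs = 17.2 kHz.
17.2 kHz ≤ fs/2 = 23.75 kHz, appears at 17.2 kHz.
49.2 kHz mod fs = 1.7 kHz.
1.7 kHz ≤ fs/2 = 23.75 kHz, appears at 1.7 kHz.
Distinct values: {1.7 kHz, 17.2 kHz}.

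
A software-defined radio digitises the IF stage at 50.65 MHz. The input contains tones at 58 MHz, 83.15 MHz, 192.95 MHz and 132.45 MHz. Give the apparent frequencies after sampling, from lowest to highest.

7.35 MHz, 9.65 MHz, 18.15 MHz, 19.5 MHz

fs/2 = 25.325 MHz.
58 MHz mod fs = 7.35 MHz.
7.35 MHz ≤ fs/2 = 25.325 MHz, appears at 7.35 MHz.
83.15 MHz mod fs = 32.5 MHz.
32.5 MHz > fs/2 = 25.325 MHz, folds to fs − 32.5 MHz = 18.15 MHz.
192.95 MHz mod fs = 41 MHz.
41 MHz > fs/2 = 25.325 MHz, folds to fs − 41 MHz = 9.65 MHz.
132.45 MHz mod fs = 31.15 MHz.
31.15 MHz > fs/2 = 25.325 MHz, folds to fs − 31.15 MHz = 19.5 MHz.
Distinct values: {7.35 MHz, 9.65 MHz, 18.15 MHz, 19.5 MHz}.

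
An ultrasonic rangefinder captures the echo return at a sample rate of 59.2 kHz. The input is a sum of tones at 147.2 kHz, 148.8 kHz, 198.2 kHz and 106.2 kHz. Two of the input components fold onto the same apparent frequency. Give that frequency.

fs/2 = 29.6 kHz.
147.2 kHz mod fs = 28.8 kHz.
28.8 kHz ≤ fs/2 = 29.6 kHz, appears at 28.8 kHz.
148.8 kHz mod fs = 30.4 kHz.
30.4 kHz > fs/2 = 29.6 kHz, folds to fs − 30.4 kHz = 28.8 kHz.
198.2 kHz mod fs = 20.6 kHz.
20.6 kHz ≤ fs/2 = 29.6 kHz, appears at 20.6 kHz.
106.2 kHz mod fs = 47 kHz.
47 kHz > fs/2 = 29.6 kHz, folds to fs − 47 kHz = 12.2 kHz.
147.2 kHz and 148.8 kHz both map to 28.8 kHz.

28.8 kHz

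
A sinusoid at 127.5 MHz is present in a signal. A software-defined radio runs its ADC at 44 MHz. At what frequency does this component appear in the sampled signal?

4.5 MHz

127.5 MHz mod fs = 39.5 MHz.
39.5 MHz > fs/2 = 22 MHz, folds to fs − 39.5 MHz = 4.5 MHz.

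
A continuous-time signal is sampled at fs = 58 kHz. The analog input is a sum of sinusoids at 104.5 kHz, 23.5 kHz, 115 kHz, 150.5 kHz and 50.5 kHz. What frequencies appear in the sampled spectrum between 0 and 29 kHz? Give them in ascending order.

fs/2 = 29 kHz.
104.5 kHz mod fs = 46.5 kHz.
46.5 kHz > fs/2 = 29 kHz, folds to fs − 46.5 kHz = 11.5 kHz.
23.5 kHz ≤ fs/2 = 29 kHz, passes unchanged.
115 kHz mod fs = 57 kHz.
57 kHz > fs/2 = 29 kHz, folds to fs − 57 kHz = 1 kHz.
150.5 kHz mod fs = 34.5 kHz.
34.5 kHz > fs/2 = 29 kHz, folds to fs − 34.5 kHz = 23.5 kHz.
50.5 kHz > fs/2 = 29 kHz, folds to fs − 50.5 kHz = 7.5 kHz.
Distinct values: {1 kHz, 7.5 kHz, 11.5 kHz, 23.5 kHz}.

1 kHz, 7.5 kHz, 11.5 kHz, 23.5 kHz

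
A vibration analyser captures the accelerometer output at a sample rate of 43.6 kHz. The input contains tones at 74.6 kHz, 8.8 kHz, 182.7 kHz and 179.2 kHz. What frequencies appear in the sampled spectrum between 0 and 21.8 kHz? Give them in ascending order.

4.8 kHz, 8.3 kHz, 8.8 kHz, 12.6 kHz

fs/2 = 21.8 kHz.
74.6 kHz mod fs = 31 kHz.
31 kHz > fs/2 = 21.8 kHz, folds to fs − 31 kHz = 12.6 kHz.
8.8 kHz ≤ fs/2 = 21.8 kHz, passes unchanged.
182.7 kHz mod fs = 8.3 kHz.
8.3 kHz ≤ fs/2 = 21.8 kHz, appears at 8.3 kHz.
179.2 kHz mod fs = 4.8 kHz.
4.8 kHz ≤ fs/2 = 21.8 kHz, appears at 4.8 kHz.
Distinct values: {4.8 kHz, 8.3 kHz, 8.8 kHz, 12.6 kHz}.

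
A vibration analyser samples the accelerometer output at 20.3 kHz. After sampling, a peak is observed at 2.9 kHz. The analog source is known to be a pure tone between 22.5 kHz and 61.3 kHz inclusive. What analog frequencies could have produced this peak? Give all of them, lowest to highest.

23.2 kHz, 37.7 kHz, 43.5 kHz, 58 kHz

Frequencies that alias to 2.9 kHz are k·fs ± 2.9 kHz for integer k ≥ 0.
k=0: 2.9 kHz.
k=1: 17.4 kHz, 23.2 kHz.
k=2: 37.7 kHz, 43.5 kHz.
k=3: 58 kHz, 63.8 kHz.
k=4: 78.3 kHz, 84.1 kHz.
Within [22.5 kHz, 61.3 kHz]: 23.2 kHz, 37.7 kHz, 43.5 kHz, 58 kHz.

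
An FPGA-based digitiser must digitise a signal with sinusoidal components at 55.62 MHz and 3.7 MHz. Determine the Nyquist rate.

111.24 MHz

Highest-frequency component: 55.62 MHz.
Nyquist rate = 2 × 55.62 MHz = 111.24 MHz.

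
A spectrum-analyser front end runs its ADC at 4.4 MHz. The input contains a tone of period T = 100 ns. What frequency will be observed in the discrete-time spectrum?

1.2 MHz

T = 100 ns → f = 1/T = 10 MHz.
10 MHz mod fs = 1.2 MHz.
1.2 MHz ≤ fs/2 = 2.2 MHz, appears at 1.2 MHz.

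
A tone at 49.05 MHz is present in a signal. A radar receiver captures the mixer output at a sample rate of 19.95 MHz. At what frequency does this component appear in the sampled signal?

9.15 MHz

49.05 MHz mod fs = 9.15 MHz.
9.15 MHz ≤ fs/2 = 9.975 MHz, appears at 9.15 MHz.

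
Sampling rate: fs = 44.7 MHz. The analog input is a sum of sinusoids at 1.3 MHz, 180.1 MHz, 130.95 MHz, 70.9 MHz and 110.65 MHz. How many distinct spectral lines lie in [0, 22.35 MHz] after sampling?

fs/2 = 22.35 MHz.
1.3 MHz ≤ fs/2 = 22.35 MHz, passes unchanged.
180.1 MHz mod fs = 1.3 MHz.
1.3 MHz ≤ fs/2 = 22.35 MHz, appears at 1.3 MHz.
130.95 MHz mod fs = 41.55 MHz.
41.55 MHz > fs/2 = 22.35 MHz, folds to fs − 41.55 MHz = 3.15 MHz.
70.9 MHz mod fs = 26.2 MHz.
26.2 MHz > fs/2 = 22.35 MHz, folds to fs − 26.2 MHz = 18.5 MHz.
110.65 MHz mod fs = 21.25 MHz.
21.25 MHz ≤ fs/2 = 22.35 MHz, appears at 21.25 MHz.
Distinct values: {1.3 MHz, 3.15 MHz, 18.5 MHz, 21.25 MHz} → 4.

4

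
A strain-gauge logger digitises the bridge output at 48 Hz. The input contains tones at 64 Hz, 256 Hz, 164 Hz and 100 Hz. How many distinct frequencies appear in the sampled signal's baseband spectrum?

3

fs/2 = 24 Hz.
64 Hz mod fs = 16 Hz.
16 Hz ≤ fs/2 = 24 Hz, appears at 16 Hz.
256 Hz mod fs = 16 Hz.
16 Hz ≤ fs/2 = 24 Hz, appears at 16 Hz.
164 Hz mod fs = 20 Hz.
20 Hz ≤ fs/2 = 24 Hz, appears at 20 Hz.
100 Hz mod fs = 4 Hz.
4 Hz ≤ fs/2 = 24 Hz, appears at 4 Hz.
Distinct values: {4 Hz, 16 Hz, 20 Hz} → 3.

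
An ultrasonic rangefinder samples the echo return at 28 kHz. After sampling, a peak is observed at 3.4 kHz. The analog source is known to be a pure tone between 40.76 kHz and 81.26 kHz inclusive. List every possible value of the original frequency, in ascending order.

52.6 kHz, 59.4 kHz, 80.6 kHz

Frequencies that alias to 3.4 kHz are k·fs ± 3.4 kHz for integer k ≥ 0.
k=0: 3.4 kHz.
k=1: 24.6 kHz, 31.4 kHz.
k=2: 52.6 kHz, 59.4 kHz.
k=3: 80.6 kHz, 87.4 kHz.
k=4: 108.6 kHz, 115.4 kHz.
Within [40.76 kHz, 81.26 kHz]: 52.6 kHz, 59.4 kHz, 80.6 kHz.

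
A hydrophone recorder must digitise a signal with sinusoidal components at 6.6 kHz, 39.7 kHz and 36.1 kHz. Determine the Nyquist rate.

Highest-frequency component: 39.7 kHz.
Nyquist rate = 2 × 39.7 kHz = 79.4 kHz.

79.4 kHz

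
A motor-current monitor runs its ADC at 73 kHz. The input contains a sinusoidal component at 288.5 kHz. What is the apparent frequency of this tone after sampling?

3.5 kHz

288.5 kHz mod fs = 69.5 kHz.
69.5 kHz > fs/2 = 36.5 kHz, folds to fs − 69.5 kHz = 3.5 kHz.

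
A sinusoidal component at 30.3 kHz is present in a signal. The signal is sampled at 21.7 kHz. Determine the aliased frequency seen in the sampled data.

30.3 kHz mod fs = 8.6 kHz.
8.6 kHz ≤ fs/2 = 10.85 kHz, appears at 8.6 kHz.

8.6 kHz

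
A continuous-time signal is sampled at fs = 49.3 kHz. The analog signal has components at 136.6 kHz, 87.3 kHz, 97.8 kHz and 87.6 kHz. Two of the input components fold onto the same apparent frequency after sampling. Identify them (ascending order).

fs/2 = 24.65 kHz.
136.6 kHz mod fs = 38 kHz.
38 kHz > fs/2 = 24.65 kHz, folds to fs − 38 kHz = 11.3 kHz.
87.3 kHz mod fs = 38 kHz.
38 kHz > fs/2 = 24.65 kHz, folds to fs − 38 kHz = 11.3 kHz.
97.8 kHz mod fs = 48.5 kHz.
48.5 kHz > fs/2 = 24.65 kHz, folds to fs − 48.5 kHz = 0.8 kHz.
87.6 kHz mod fs = 38.3 kHz.
38.3 kHz > fs/2 = 24.65 kHz, folds to fs − 38.3 kHz = 11 kHz.
87.3 kHz and 136.6 kHz both map to 11.3 kHz.

87.3 kHz, 136.6 kHz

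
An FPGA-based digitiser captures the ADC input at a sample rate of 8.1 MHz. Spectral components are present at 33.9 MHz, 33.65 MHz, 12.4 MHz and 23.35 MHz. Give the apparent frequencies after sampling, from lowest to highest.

fs/2 = 4.05 MHz.
33.9 MHz mod fs = 1.5 MHz.
1.5 MHz ≤ fs/2 = 4.05 MHz, appears at 1.5 MHz.
33.65 MHz mod fs = 1.25 MHz.
1.25 MHz ≤ fs/2 = 4.05 MHz, appears at 1.25 MHz.
12.4 MHz mod fs = 4.3 MHz.
4.3 MHz > fs/2 = 4.05 MHz, folds to fs − 4.3 MHz = 3.8 MHz.
23.35 MHz mod fs = 7.15 MHz.
7.15 MHz > fs/2 = 4.05 MHz, folds to fs − 7.15 MHz = 0.95 MHz.
Distinct values: {0.95 MHz, 1.25 MHz, 1.5 MHz, 3.8 MHz}.

0.95 MHz, 1.25 MHz, 1.5 MHz, 3.8 MHz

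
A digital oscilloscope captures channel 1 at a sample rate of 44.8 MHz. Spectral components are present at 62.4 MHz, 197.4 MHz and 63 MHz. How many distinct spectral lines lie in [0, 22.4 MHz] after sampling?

fs/2 = 22.4 MHz.
62.4 MHz mod fs = 17.6 MHz.
17.6 MHz ≤ fs/2 = 22.4 MHz, appears at 17.6 MHz.
197.4 MHz mod fs = 18.2 MHz.
18.2 MHz ≤ fs/2 = 22.4 MHz, appears at 18.2 MHz.
63 MHz mod fs = 18.2 MHz.
18.2 MHz ≤ fs/2 = 22.4 MHz, appears at 18.2 MHz.
Distinct values: {17.6 MHz, 18.2 MHz} → 2.

2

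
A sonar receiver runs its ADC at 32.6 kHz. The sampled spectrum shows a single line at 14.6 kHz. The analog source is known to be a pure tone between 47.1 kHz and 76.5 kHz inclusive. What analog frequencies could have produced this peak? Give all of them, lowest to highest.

47.2 kHz, 50.6 kHz

Frequencies that alias to 14.6 kHz are k·fs ± 14.6 kHz for integer k ≥ 0.
k=0: 14.6 kHz.
k=1: 18 kHz, 47.2 kHz.
k=2: 50.6 kHz, 79.8 kHz.
k=3: 83.2 kHz, 112.4 kHz.
Within [47.1 kHz, 76.5 kHz]: 47.2 kHz, 50.6 kHz.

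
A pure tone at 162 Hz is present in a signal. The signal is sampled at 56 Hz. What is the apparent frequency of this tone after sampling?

162 Hz mod fs = 50 Hz.
50 Hz > fs/2 = 28 Hz, folds to fs − 50 Hz = 6 Hz.

6 Hz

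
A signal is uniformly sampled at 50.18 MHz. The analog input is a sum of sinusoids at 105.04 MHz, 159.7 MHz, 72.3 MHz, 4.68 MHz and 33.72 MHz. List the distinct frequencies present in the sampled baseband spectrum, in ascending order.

fs/2 = 25.09 MHz.
105.04 MHz mod fs = 4.68 MHz.
4.68 MHz ≤ fs/2 = 25.09 MHz, appears at 4.68 MHz.
159.7 MHz mod fs = 9.16 MHz.
9.16 MHz ≤ fs/2 = 25.09 MHz, appears at 9.16 MHz.
72.3 MHz mod fs = 22.12 MHz.
22.12 MHz ≤ fs/2 = 25.09 MHz, appears at 22.12 MHz.
4.68 MHz ≤ fs/2 = 25.09 MHz, passes unchanged.
33.72 MHz > fs/2 = 25.09 MHz, folds to fs − 33.72 MHz = 16.46 MHz.
Distinct values: {4.68 MHz, 9.16 MHz, 16.46 MHz, 22.12 MHz}.

4.68 MHz, 9.16 MHz, 16.46 MHz, 22.12 MHz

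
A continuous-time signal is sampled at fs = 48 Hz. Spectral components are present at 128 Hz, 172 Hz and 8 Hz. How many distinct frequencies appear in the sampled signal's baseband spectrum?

fs/2 = 24 Hz.
128 Hz mod fs = 32 Hz.
32 Hz > fs/2 = 24 Hz, folds to fs − 32 Hz = 16 Hz.
172 Hz mod fs = 28 Hz.
28 Hz > fs/2 = 24 Hz, folds to fs − 28 Hz = 20 Hz.
8 Hz ≤ fs/2 = 24 Hz, passes unchanged.
Distinct values: {8 Hz, 16 Hz, 20 Hz} → 3.

3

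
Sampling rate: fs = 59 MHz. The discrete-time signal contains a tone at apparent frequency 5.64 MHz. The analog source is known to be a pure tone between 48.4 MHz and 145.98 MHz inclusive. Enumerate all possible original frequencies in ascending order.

53.36 MHz, 64.64 MHz, 112.36 MHz, 123.64 MHz

Frequencies that alias to 5.64 MHz are k·fs ± 5.64 MHz for integer k ≥ 0.
k=0: 5.64 MHz.
k=1: 53.36 MHz, 64.64 MHz.
k=2: 112.36 MHz, 123.64 MHz.
k=3: 171.36 MHz, 182.64 MHz.
Within [48.4 MHz, 145.98 MHz]: 53.36 MHz, 64.64 MHz, 112.36 MHz, 123.64 MHz.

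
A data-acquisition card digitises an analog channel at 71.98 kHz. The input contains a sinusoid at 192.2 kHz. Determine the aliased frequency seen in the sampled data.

192.2 kHz mod fs = 48.24 kHz.
48.24 kHz > fs/2 = 35.99 kHz, folds to fs − 48.24 kHz = 23.74 kHz.

23.74 kHz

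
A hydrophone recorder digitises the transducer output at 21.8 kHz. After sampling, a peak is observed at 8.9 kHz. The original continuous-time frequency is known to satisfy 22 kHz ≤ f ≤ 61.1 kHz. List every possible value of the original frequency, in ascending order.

Frequencies that alias to 8.9 kHz are k·fs ± 8.9 kHz for integer k ≥ 0.
k=0: 8.9 kHz.
k=1: 12.9 kHz, 30.7 kHz.
k=2: 34.7 kHz, 52.5 kHz.
k=3: 56.5 kHz, 74.3 kHz.
k=4: 78.3 kHz, 96.1 kHz.
Within [22 kHz, 61.1 kHz]: 30.7 kHz, 34.7 kHz, 52.5 kHz, 56.5 kHz.

30.7 kHz, 34.7 kHz, 52.5 kHz, 56.5 kHz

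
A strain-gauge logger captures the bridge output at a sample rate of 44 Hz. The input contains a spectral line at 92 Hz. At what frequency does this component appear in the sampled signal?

4 Hz

92 Hz mod fs = 4 Hz.
4 Hz ≤ fs/2 = 22 Hz, appears at 4 Hz.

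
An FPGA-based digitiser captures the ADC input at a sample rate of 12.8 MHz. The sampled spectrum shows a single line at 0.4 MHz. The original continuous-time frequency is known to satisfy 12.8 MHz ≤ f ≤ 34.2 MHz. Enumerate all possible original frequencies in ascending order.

Frequencies that alias to 0.4 MHz are k·fs ± 0.4 MHz for integer k ≥ 0.
k=0: 0.4 MHz.
k=1: 12.4 MHz, 13.2 MHz.
k=2: 25.2 MHz, 26 MHz.
k=3: 38 MHz, 38.8 MHz.
Within [12.8 MHz, 34.2 MHz]: 13.2 MHz, 25.2 MHz, 26 MHz.

13.2 MHz, 25.2 MHz, 26 MHz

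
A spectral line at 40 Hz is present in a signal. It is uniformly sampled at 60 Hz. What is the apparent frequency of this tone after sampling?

20 Hz

40 Hz > fs/2 = 30 Hz, folds to fs − 40 Hz = 20 Hz.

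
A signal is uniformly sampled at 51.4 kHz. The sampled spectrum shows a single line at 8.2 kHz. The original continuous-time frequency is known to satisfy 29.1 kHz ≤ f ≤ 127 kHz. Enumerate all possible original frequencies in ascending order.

Frequencies that alias to 8.2 kHz are k·fs ± 8.2 kHz for integer k ≥ 0.
k=0: 8.2 kHz.
k=1: 43.2 kHz, 59.6 kHz.
k=2: 94.6 kHz, 111 kHz.
k=3: 146 kHz, 162.4 kHz.
Within [29.1 kHz, 127 kHz]: 43.2 kHz, 59.6 kHz, 94.6 kHz, 111 kHz.

43.2 kHz, 59.6 kHz, 94.6 kHz, 111 kHz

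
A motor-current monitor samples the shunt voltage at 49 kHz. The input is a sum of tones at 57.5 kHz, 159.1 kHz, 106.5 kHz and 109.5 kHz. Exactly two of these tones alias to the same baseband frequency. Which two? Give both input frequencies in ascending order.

57.5 kHz, 106.5 kHz

fs/2 = 24.5 kHz.
57.5 kHz mod fs = 8.5 kHz.
8.5 kHz ≤ fs/2 = 24.5 kHz, appears at 8.5 kHz.
159.1 kHz mod fs = 12.1 kHz.
12.1 kHz ≤ fs/2 = 24.5 kHz, appears at 12.1 kHz.
106.5 kHz mod fs = 8.5 kHz.
8.5 kHz ≤ fs/2 = 24.5 kHz, appears at 8.5 kHz.
109.5 kHz mod fs = 11.5 kHz.
11.5 kHz ≤ fs/2 = 24.5 kHz, appears at 11.5 kHz.
57.5 kHz and 106.5 kHz both map to 8.5 kHz.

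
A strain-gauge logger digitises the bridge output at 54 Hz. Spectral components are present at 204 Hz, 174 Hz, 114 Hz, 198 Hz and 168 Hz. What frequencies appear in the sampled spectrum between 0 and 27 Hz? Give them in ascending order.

fs/2 = 27 Hz.
204 Hz mod fs = 42 Hz.
42 Hz > fs/2 = 27 Hz, folds to fs − 42 Hz = 12 Hz.
174 Hz mod fs = 12 Hz.
12 Hz ≤ fs/2 = 27 Hz, appears at 12 Hz.
114 Hz mod fs = 6 Hz.
6 Hz ≤ fs/2 = 27 Hz, appears at 6 Hz.
198 Hz mod fs = 36 Hz.
36 Hz > fs/2 = 27 Hz, folds to fs − 36 Hz = 18 Hz.
168 Hz mod fs = 6 Hz.
6 Hz ≤ fs/2 = 27 Hz, appears at 6 Hz.
Distinct values: {6 Hz, 12 Hz, 18 Hz}.

6 Hz, 12 Hz, 18 Hz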